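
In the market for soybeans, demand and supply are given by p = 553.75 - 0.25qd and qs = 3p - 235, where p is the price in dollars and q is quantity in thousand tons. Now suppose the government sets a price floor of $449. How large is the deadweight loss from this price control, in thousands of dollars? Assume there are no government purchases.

Rearranging demand gives qd = 2215 - 4p. In a free market, 2215 - 4p = 3p - 235 gives the equilibrium p* = 350, q* = 815.
The floor of 449 is above the equilibrium price 350, so it binds.
At p = 449: qd = 2215 - 4·449 = 419 and qs = 3·449 - 235 = 1112.
Quantity traded falls to 419. At q = 419 the demand price is (2215 - 419)/4 = 449 and the supply price is (235 + 419)/3 = 218.
Deadweight loss = ½ · (449 - 218) · (815 - 419) = ½ · 231 · 396 = 45738.

45738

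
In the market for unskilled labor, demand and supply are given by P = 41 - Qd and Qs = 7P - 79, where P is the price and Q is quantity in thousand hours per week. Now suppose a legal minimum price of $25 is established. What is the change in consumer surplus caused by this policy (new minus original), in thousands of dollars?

Rearranging demand gives Qd = 41 - P. In a free market, 41 - P = 7P - 79 gives the equilibrium P* = 15, Q* = 26.
Since 25 > 15, the floor is binding.
At P = 25: Qd = 41 - 25 = 16 and Qs = 7·25 - 79 = 96.
Consumer surplus without the control is ½ · (41 - 15) · 26 = 338.
With the floor, consumers buy 16 units at 25, so CS = ½ · (41 - 25) · 16 = 128.
Change in consumer surplus = 128 - 338 = -210.

-210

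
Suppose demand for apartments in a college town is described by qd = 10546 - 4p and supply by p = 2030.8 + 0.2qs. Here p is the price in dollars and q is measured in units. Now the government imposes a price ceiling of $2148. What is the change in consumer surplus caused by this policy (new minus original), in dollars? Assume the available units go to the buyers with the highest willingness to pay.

Rearranging supply gives qs = 5p - 10154. In a free market, 10546 - 4p = 5p - 10154 gives the equilibrium p* = 2300, q* = 1346.
Because the ceiling (2148) lies below the market-clearing price, it is binding.
At p = 2148: qd = 10546 - 4·2148 = 1954 and qs = 5·2148 - 10154 = 586.
Consumer surplus without the control is ½ · (2636.5 - 2300) · 1346 = 226464.5.
With the ceiling, 586 units are sold at 2148 (assume they go to the highest-value buyers). The demand price at q = 586 is 2490, so CS = ½ · [(2636.5 - 2148) + (2490 - 2148)] · 586 = 243336.5.
Change in consumer surplus = 243336.5 - 226464.5 = 16872.

16872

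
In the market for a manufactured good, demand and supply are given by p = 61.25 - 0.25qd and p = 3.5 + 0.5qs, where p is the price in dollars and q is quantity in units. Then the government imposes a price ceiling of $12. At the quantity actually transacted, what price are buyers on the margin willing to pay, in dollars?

Rearranging demand gives qd = 245 - 4p; rearranging supply gives qs = 2p - 7. Without the control the market clears where 245 - 4p = 2p - 7, i.e. p* = 42 and q* = 77.
Because the ceiling (12) lies below the market-clearing price, it is binding.
At p = 12: qd = 245 - 4·12 = 197 and qs = 2·12 - 7 = 17.
Only 17 units reach the market. On the demand curve, the marginal buyer's willingness to pay at q = 17 is (245 - 17)/4 = 57.

57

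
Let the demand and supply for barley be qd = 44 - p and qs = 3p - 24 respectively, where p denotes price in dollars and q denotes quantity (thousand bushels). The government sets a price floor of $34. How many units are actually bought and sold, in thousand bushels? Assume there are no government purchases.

Equilibrium: 44 - p = 3p - 24, so 68 = 4p and p* = 17, q* = 27.
Since 34 > 17, the floor is binding.
At p = 34: qd = 44 - 34 = 10 and qs = 3·34 - 24 = 78.
The quantity actually transacted is the short side, demand: 10.

10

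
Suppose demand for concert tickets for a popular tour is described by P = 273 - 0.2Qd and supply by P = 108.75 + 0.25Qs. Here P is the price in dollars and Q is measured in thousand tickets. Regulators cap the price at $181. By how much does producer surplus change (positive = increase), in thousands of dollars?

-6213

Rearranging demand gives Qd = 1365 - 5P; rearranging supply gives Qs = 4P - 435. Setting quantity demanded equal to quantity supplied, 1365 - 5P = 4P - 435, gives P* = 200 and Q* = 365.
Since 181 < 200, the ceiling is binding.
At P = 181: Qd = 1365 - 5·181 = 460 and Qs = 4·181 - 435 = 289.
Producer surplus without the control is ½ · (200 - 108.75) · 365 = 16653.125.
With the ceiling, producers sell 289 units at 181, so PS = ½ · (181 - 108.75) · 289 = 10440.125.
Change in producer surplus = 10440.125 - 16653.125 = -6213.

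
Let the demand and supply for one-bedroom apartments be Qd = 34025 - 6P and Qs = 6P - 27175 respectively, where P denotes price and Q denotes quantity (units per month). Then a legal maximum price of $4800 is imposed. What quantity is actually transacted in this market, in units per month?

Setting quantity demanded equal to quantity supplied, 34025 - 6P = 6P - 27175, gives P* = 5100 and Q* = 3425.
Since 4800 < 5100, the ceiling is binding.
At P = 4800: Qd = 34025 - 6·4800 = 5225 and Qs = 6·4800 - 27175 = 1625.
The quantity actually transacted is the short side, supply: 1625.

1625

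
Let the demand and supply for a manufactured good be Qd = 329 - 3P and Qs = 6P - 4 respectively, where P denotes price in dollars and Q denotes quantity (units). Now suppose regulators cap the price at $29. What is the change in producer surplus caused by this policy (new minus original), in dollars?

Equilibrium: 329 - 3P = 6P - 4, so 333 = 9P and P* = 37, Q* = 218.
Because the ceiling (29) lies below the market-clearing price, it is binding.
At P = 29: Qd = 329 - 3·29 = 242 and Qs = 6·29 - 4 = 170.
Producer surplus without the control is ½ · (37 - 2/3) · 218 = 11881/3.
With the ceiling, producers sell 170 units at 29, so PS = ½ · (29 - 2/3) · 170 = 7225/3.
Change in producer surplus = 7225/3 - 11881/3 = -1552.

-1552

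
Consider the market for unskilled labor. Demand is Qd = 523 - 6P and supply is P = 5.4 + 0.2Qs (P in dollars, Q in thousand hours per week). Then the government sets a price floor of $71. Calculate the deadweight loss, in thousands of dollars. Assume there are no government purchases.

Rearranging supply gives Qs = 5P - 27. Setting quantity demanded equal to quantity supplied, 523 - 6P = 5P - 27, gives P* = 50 and Q* = 223.
Because the floor (71) lies above the market-clearing price, it is binding.
At P = 71: Qd = 523 - 6·71 = 97 and Qs = 5·71 - 27 = 328.
Quantity traded falls to 97. At Q = 97 the demand price is (523 - 97)/6 = 71 and the supply price is (27 + 97)/5 = 24.8.
Deadweight loss = ½ · (71 - 24.8) · (223 - 97) = ½ · 46.2 · 126 = 2910.6.

2910.6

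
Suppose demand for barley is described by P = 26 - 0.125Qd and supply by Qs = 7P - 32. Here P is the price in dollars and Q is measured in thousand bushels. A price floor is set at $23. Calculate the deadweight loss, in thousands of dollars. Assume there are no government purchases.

420

Rearranging demand gives Qd = 208 - 8P. In a free market, 208 - 8P = 7P - 32 gives the equilibrium P* = 16, Q* = 80.
Since 23 > 16, the floor is binding.
At P = 23: Qd = 208 - 8·23 = 24 and Qs = 7·23 - 32 = 129.
Quantity traded falls to 24. At Q = 24 the demand price is (208 - 24)/8 = 23 and the supply price is (32 + 24)/7 = 8.
Deadweight loss = ½ · (23 - 8) · (80 - 24) = ½ · 15 · 56 = 420.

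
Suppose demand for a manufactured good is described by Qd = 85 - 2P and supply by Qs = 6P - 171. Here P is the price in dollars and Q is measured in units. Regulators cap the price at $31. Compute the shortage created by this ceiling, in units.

8

Without the control the market clears where 85 - 2P = 6P - 171, i.e. P* = 32 and Q* = 21.
Because the ceiling (31) lies below the market-clearing price, it is binding.
At P = 31: Qd = 85 - 2·31 = 23 and Qs = 6·31 - 171 = 15.
Shortage = Qd - Qs = 23 - 15 = 8.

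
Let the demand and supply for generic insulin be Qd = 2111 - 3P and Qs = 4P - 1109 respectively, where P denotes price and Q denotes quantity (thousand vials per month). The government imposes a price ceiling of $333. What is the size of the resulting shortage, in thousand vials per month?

889

In a free market, 2111 - 3P = 4P - 1109 gives the equilibrium P* = 460, Q* = 731.
The ceiling of 333 is below the equilibrium price 460, so it binds.
At P = 333: Qd = 2111 - 3·333 = 1112 and Qs = 4·333 - 1109 = 223.
Shortage = Qd - Qs = 1112 - 223 = 889.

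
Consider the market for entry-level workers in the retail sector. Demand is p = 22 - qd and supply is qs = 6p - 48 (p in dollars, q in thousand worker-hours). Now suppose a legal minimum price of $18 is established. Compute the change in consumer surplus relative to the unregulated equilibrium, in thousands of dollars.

-64

Rearranging demand gives qd = 22 - p. In a free market, 22 - p = 6p - 48 gives the equilibrium p* = 10, q* = 12.
The floor of 18 is above the equilibrium price 10, so it binds.
At p = 18: qd = 22 - 18 = 4 and qs = 6·18 - 48 = 60.
Consumer surplus without the control is ½ · (22 - 10) · 12 = 72.
With the floor, consumers buy 4 units at 18, so CS = ½ · (22 - 18) · 4 = 8.
Change in consumer surplus = 8 - 72 = -64.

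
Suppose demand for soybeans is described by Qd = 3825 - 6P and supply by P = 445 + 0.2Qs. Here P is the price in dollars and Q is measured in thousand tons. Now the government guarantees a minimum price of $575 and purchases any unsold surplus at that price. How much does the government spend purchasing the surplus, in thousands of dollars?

Rearranging supply gives Qs = 5P - 2225. Setting quantity demanded equal to quantity supplied, 3825 - 6P = 5P - 2225, gives P* = 550 and Q* = 525.
Since 575 > 550, the floor is binding.
At P = 575: Qd = 3825 - 6·575 = 375 and Qs = 5·575 - 2225 = 650.
Surplus = Qs - Qd = 275.
Government expenditure = surplus × support price = 275 × 575 = 158125.

158125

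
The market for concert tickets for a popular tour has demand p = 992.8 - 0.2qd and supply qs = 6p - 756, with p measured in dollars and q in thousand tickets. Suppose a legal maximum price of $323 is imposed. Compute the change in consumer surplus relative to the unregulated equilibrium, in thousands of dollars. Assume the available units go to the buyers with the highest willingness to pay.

Rearranging demand gives qd = 4964 - 5p. In a free market, 4964 - 5p = 6p - 756 gives the equilibrium p* = 520, q* = 2364.
Because the ceiling (323) lies below the market-clearing price, it is binding.
At p = 323: qd = 4964 - 5·323 = 3349 and qs = 6·323 - 756 = 1182.
Consumer surplus without the control is ½ · (992.8 - 520) · 2364 = 558849.6.
With the ceiling, 1182 units are sold at 323 (assume they go to the highest-value buyers). The demand price at q = 1182 is 756.4, so CS = ½ · [(992.8 - 323) + (756.4 - 323)] · 1182 = 651991.2.
Change in consumer surplus = 651991.2 - 558849.6 = 93141.6.

93141.6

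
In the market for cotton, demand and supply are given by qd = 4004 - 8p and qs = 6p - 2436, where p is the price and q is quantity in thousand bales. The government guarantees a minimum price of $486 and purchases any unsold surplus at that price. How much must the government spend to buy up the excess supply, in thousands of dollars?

In a free market, 4004 - 8p = 6p - 2436 gives the equilibrium p* = 460, q* = 324.
The floor of 486 is above the equilibrium price 460, so it binds.
At p = 486: qd = 4004 - 8·486 = 116 and qs = 6·486 - 2436 = 480.
Surplus = qs - qd = 364.
Government expenditure = surplus × support price = 364 × 486 = 176904.

176904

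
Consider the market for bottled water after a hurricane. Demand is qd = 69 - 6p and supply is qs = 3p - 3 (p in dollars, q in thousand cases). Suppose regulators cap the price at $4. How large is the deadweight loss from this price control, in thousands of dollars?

Without the control the market clears where 69 - 6p = 3p - 3, i.e. p* = 8 and q* = 21.
Because the ceiling (4) lies below the market-clearing price, it is binding.
At p = 4: qd = 69 - 6·4 = 45 and qs = 3·4 - 3 = 9.
Quantity traded falls to 9. At q = 9 the demand price is (69 - 9)/6 = 10 and the supply price is (3 + 9)/3 = 4.
Deadweight loss = ½ · (10 - 4) · (21 - 9) = ½ · 6 · 12 = 36.

36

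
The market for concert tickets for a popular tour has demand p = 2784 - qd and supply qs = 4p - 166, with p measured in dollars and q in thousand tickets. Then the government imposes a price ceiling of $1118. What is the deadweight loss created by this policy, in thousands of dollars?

0

Rearranging demand gives qd = 2784 - p. Without the control the market clears where 2784 - p = 4p - 166, i.e. p* = 590 and q* = 2194.
Since 1118 is above p* = 590, the ceiling does not bind and the free-market outcome prevails.
Since the control does not bind, no trades are prevented and deadweight loss is zero.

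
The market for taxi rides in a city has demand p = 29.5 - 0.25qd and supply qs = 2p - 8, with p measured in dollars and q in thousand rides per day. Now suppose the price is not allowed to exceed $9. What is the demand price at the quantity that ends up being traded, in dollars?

Rearranging demand gives qd = 118 - 4p. Equilibrium: 118 - 4p = 2p - 8, so 126 = 6p and p* = 21, q* = 34.
Because the ceiling (9) lies below the market-clearing price, it is binding.
At p = 9: qd = 118 - 4·9 = 82 and qs = 2·9 - 8 = 10.
Only 10 units reach the market. On the demand curve, the marginal buyer's willingness to pay at q = 10 is (118 - 10)/4 = 27.

27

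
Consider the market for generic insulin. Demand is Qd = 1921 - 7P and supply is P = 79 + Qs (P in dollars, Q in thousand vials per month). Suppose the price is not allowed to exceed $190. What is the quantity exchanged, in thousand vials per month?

Rearranging supply gives Qs = P - 79. Setting quantity demanded equal to quantity supplied, 1921 - 7P = P - 79, gives P* = 250 and Q* = 171.
Because the ceiling (190) lies below the market-clearing price, it is binding.
At P = 190: Qd = 1921 - 7·190 = 591 and Qs = 190 - 79 = 111.
The quantity actually transacted is the short side, supply: 111.

111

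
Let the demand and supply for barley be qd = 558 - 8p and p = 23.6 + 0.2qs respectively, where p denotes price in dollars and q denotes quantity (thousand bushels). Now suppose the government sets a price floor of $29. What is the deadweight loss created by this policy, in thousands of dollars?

Rearranging supply gives qs = 5p - 118. Without the control the market clears where 558 - 8p = 5p - 118, i.e. p* = 52 and q* = 142.
The floor of 29 is below the equilibrium price 52, so it is not binding; the market clears at p* = 52, q* = 142.
Since the control does not bind, no trades are prevented and deadweight loss is zero.

0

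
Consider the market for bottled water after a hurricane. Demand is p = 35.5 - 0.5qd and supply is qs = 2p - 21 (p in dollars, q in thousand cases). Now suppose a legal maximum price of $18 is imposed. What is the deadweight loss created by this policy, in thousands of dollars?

50

Rearranging demand gives qd = 71 - 2p. Equilibrium: 71 - 2p = 2p - 21, so 92 = 4p and p* = 23, q* = 25.
Because the ceiling (18) lies below the market-clearing price, it is binding.
At p = 18: qd = 71 - 2·18 = 35 and qs = 2·18 - 21 = 15.
Quantity traded falls to 15. At q = 15 the demand price is (71 - 15)/2 = 28 and the supply price is (21 + 15)/2 = 18.
Deadweight loss = ½ · (28 - 18) · (25 - 15) = ½ · 10 · 10 = 50.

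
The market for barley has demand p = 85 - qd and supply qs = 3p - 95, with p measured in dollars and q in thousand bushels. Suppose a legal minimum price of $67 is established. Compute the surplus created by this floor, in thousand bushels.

88

Rearranging demand gives qd = 85 - p. Setting quantity demanded equal to quantity supplied, 85 - p = 3p - 95, gives p* = 45 and q* = 40.
Because the floor (67) lies above the market-clearing price, it is binding.
At p = 67: qd = 85 - 67 = 18 and qs = 3·67 - 95 = 106.
Surplus = qs - qd = 106 - 18 = 88.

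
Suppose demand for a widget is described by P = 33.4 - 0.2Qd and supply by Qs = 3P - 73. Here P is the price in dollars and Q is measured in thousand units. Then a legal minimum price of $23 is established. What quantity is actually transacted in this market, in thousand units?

Rearranging demand gives Qd = 167 - 5P. Setting quantity demanded equal to quantity supplied, 167 - 5P = 3P - 73, gives P* = 30 and Q* = 17.
The floor of 23 is below the equilibrium price 30, so it is not binding; the market clears at P* = 30, Q* = 17.

17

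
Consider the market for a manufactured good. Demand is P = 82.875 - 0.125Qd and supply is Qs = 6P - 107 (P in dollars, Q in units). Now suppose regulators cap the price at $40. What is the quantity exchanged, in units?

Rearranging demand gives Qd = 663 - 8P. Equilibrium: 663 - 8P = 6P - 107, so 770 = 14P and P* = 55, Q* = 223.
Because the ceiling (40) lies below the market-clearing price, it is binding.
At P = 40: Qd = 663 - 8·40 = 343 and Qs = 6·40 - 107 = 133.
The quantity actually transacted is the short side, supply: 133.

133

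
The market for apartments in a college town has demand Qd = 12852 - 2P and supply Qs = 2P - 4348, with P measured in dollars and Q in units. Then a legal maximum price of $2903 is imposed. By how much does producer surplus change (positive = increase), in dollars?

Without the control the market clears where 12852 - 2P = 2P - 4348, i.e. P* = 4300 and Q* = 4252.
The ceiling of 2903 is below the equilibrium price 4300, so it binds.
At P = 2903: Qd = 12852 - 2·2903 = 7046 and Qs = 2·2903 - 4348 = 1458.
Producer surplus without the control is ½ · (4300 - 2174) · 4252 = 4519876.
With the ceiling, producers sell 1458 units at 2903, so PS = ½ · (2903 - 2174) · 1458 = 531441.
Change in producer surplus = 531441 - 4519876 = -3988435.

-3988435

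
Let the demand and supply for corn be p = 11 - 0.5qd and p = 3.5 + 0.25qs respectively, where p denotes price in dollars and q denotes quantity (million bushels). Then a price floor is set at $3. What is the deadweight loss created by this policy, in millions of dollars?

Rearranging demand gives qd = 22 - 2p; rearranging supply gives qs = 4p - 14. Setting quantity demanded equal to quantity supplied, 22 - 2p = 4p - 14, gives p* = 6 and q* = 10.
Since 3 is below p* = 6, the floor does not bind and the free-market outcome prevails.
Since the control does not bind, no trades are prevented and deadweight loss is zero.

0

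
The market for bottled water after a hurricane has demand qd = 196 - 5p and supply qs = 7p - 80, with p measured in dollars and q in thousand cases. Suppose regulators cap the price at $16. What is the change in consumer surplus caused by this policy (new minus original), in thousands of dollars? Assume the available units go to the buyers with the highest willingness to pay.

In a free market, 196 - 5p = 7p - 80 gives the equilibrium p* = 23, q* = 81.
The ceiling of 16 is below the equilibrium price 23, so it binds.
At p = 16: qd = 196 - 5·16 = 116 and qs = 7·16 - 80 = 32.
Consumer surplus without the control is ½ · (39.2 - 23) · 81 = 656.1.
With the ceiling, 32 units are sold at 16 (assume they go to the highest-value buyers). The demand price at q = 32 is 32.8, so CS = ½ · [(39.2 - 16) + (32.8 - 16)] · 32 = 640.
Change in consumer surplus = 640 - 656.1 = -16.1.

-16.1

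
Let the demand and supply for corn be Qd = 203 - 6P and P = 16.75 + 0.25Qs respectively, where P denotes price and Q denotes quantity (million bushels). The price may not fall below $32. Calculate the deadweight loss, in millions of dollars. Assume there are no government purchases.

187.5

Rearranging supply gives Qs = 4P - 67. In a free market, 203 - 6P = 4P - 67 gives the equilibrium P* = 27, Q* = 41.
Since 32 > 27, the floor is binding.
At P = 32: Qd = 203 - 6·32 = 11 and Qs = 4·32 - 67 = 61.
Quantity traded falls to 11. At Q = 11 the demand price is (203 - 11)/6 = 32 and the supply price is (67 + 11)/4 = 19.5.
Deadweight loss = ½ · (32 - 19.5) · (41 - 11) = ½ · 12.5 · 30 = 187.5.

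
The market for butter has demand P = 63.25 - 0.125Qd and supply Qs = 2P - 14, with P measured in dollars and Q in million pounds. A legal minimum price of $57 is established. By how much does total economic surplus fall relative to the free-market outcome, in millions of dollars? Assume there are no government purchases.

Rearranging demand gives Qd = 506 - 8P. Setting quantity demanded equal to quantity supplied, 506 - 8P = 2P - 14, gives P* = 52 and Q* = 90.
The floor of 57 is above the equilibrium price 52, so it binds.
At P = 57: Qd = 506 - 8·57 = 50 and Qs = 2·57 - 14 = 100.
Quantity traded falls to 50. At Q = 50 the demand price is (506 - 50)/8 = 57 and the supply price is (14 + 50)/2 = 32.
Deadweight loss = ½ · (57 - 32) · (90 - 50) = ½ · 25 · 40 = 500.

500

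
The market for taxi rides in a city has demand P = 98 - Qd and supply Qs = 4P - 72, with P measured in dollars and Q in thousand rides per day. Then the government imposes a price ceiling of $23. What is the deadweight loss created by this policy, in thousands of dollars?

1210

Rearranging demand gives Qd = 98 - P. In a free market, 98 - P = 4P - 72 gives the equilibrium P* = 34, Q* = 64.
The ceiling of 23 is below the equilibrium price 34, so it binds.
At P = 23: Qd = 98 - 23 = 75 and Qs = 4·23 - 72 = 20.
Quantity traded falls to 20. At Q = 20 the demand price is 98 - 20 = 78 and the supply price is (72 + 20)/4 = 23.
Deadweight loss = ½ · (78 - 23) · (64 - 20) = ½ · 55 · 44 = 1210.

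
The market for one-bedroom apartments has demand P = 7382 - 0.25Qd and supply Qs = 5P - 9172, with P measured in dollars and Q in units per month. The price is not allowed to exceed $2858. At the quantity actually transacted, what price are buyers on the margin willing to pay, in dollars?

Rearranging demand gives Qd = 29528 - 4P. Setting quantity demanded equal to quantity supplied, 29528 - 4P = 5P - 9172, gives P* = 4300 and Q* = 12328.
The ceiling of 2858 is below the equilibrium price 4300, so it binds.
At P = 2858: Qd = 29528 - 4·2858 = 18096 and Qs = 5·2858 - 9172 = 5118.
Only 5118 units reach the market. On the demand curve, the marginal buyer's willingness to pay at Q = 5118 is (29528 - 5118)/4 = 6102.5.

6102.5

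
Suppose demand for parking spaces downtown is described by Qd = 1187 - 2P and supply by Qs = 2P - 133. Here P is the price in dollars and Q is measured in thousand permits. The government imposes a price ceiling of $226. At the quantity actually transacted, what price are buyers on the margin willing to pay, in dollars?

434

Without the control the market clears where 1187 - 2P = 2P - 133, i.e. P* = 330 and Q* = 527.
Because the ceiling (226) lies below the market-clearing price, it is binding.
At P = 226: Qd = 1187 - 2·226 = 735 and Qs = 2·226 - 133 = 319.
Only 319 units reach the market. On the demand curve, the marginal buyer's willingness to pay at Q = 319 is (1187 - 319)/2 = 434.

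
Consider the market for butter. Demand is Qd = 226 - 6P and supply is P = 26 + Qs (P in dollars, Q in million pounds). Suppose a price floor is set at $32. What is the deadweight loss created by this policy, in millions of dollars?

Rearranging supply gives Qs = P - 26. Setting quantity demanded equal to quantity supplied, 226 - 6P = P - 26, gives P* = 36 and Q* = 10.
Since 32 is below P* = 36, the floor does not bind and the free-market outcome prevails.
Since the control does not bind, no trades are prevented and deadweight loss is zero.

0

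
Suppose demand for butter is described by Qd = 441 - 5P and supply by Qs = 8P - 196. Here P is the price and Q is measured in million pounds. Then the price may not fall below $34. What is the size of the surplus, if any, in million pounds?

Without the control the market clears where 441 - 5P = 8P - 196, i.e. P* = 49 and Q* = 196.
The floor of 34 is below the equilibrium price 49, so it is not binding; the market clears at P* = 49, Q* = 196.
Since the control does not bind, there is no surplus.

0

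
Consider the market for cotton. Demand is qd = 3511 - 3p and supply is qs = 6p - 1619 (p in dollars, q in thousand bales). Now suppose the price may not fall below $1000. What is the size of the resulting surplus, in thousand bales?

3870

Equilibrium: 3511 - 3p = 6p - 1619, so 5130 = 9p and p* = 570, q* = 1801.
The floor of 1000 is above the equilibrium price 570, so it binds.
At p = 1000: qd = 3511 - 3·1000 = 511 and qs = 6·1000 - 1619 = 4381.
Surplus = qs - qd = 4381 - 511 = 3870.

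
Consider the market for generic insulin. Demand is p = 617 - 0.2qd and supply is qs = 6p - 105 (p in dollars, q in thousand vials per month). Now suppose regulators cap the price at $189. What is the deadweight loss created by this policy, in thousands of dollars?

Rearranging demand gives qd = 3085 - 5p. Without the control the market clears where 3085 - 5p = 6p - 105, i.e. p* = 290 and q* = 1635.
Because the ceiling (189) lies below the market-clearing price, it is binding.
At p = 189: qd = 3085 - 5·189 = 2140 and qs = 6·189 - 105 = 1029.
Quantity traded falls to 1029. At q = 1029 the demand price is (3085 - 1029)/5 = 411.2 and the supply price is (105 + 1029)/6 = 189.
Deadweight loss = ½ · (411.2 - 189) · (1635 - 1029) = ½ · 222.2 · 606 = 67326.6.

67326.6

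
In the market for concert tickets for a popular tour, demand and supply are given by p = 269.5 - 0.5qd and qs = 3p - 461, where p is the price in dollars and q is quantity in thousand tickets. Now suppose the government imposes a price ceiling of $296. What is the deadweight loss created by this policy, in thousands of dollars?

Rearranging demand gives qd = 539 - 2p. Setting quantity demanded equal to quantity supplied, 539 - 2p = 3p - 461, gives p* = 200 and q* = 139.
Since 296 is above p* = 200, the ceiling does not bind and the free-market outcome prevails.
Since the control does not bind, no trades are prevented and deadweight loss is zero.

0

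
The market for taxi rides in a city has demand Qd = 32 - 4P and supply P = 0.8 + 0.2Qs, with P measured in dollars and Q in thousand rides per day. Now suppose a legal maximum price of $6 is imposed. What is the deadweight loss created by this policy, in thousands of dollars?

Rearranging supply gives Qs = 5P - 4. Setting quantity demanded equal to quantity supplied, 32 - 4P = 5P - 4, gives P* = 4 and Q* = 16.
Since 6 is above P* = 4, the ceiling does not bind and the free-market outcome prevails.
Since the control does not bind, no trades are prevented and deadweight loss is zero.

0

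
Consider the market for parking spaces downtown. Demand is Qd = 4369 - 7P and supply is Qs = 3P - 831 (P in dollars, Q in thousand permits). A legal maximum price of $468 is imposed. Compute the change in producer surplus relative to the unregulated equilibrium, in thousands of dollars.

In a free market, 4369 - 7P = 3P - 831 gives the equilibrium P* = 520, Q* = 729.
The ceiling of 468 is below the equilibrium price 520, so it binds.
At P = 468: Qd = 4369 - 7·468 = 1093 and Qs = 3·468 - 831 = 573.
Producer surplus without the control is ½ · (520 - 277) · 729 = 88573.5.
With the ceiling, producers sell 573 units at 468, so PS = ½ · (468 - 277) · 573 = 54721.5.
Change in producer surplus = 54721.5 - 88573.5 = -33852.

-33852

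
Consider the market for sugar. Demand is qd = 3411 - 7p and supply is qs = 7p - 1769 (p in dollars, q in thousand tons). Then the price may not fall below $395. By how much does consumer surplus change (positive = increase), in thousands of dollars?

-18337.5

Without the control the market clears where 3411 - 7p = 7p - 1769, i.e. p* = 370 and q* = 821.
Because the floor (395) lies above the market-clearing price, it is binding.
At p = 395: qd = 3411 - 7·395 = 646 and qs = 7·395 - 1769 = 996.
Consumer surplus without the control is ½ · (3411/7 - 370) · 821 = 674041/14.
With the floor, consumers buy 646 units at 395, so CS = ½ · (3411/7 - 395) · 646 = 208658/7.
Change in consumer surplus = 208658/7 - 674041/14 = -18337.5.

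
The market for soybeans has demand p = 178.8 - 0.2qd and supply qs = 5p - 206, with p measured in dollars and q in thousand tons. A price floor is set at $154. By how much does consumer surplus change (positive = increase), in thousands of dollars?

-10296

Rearranging demand gives qd = 894 - 5p. Without the control the market clears where 894 - 5p = 5p - 206, i.e. p* = 110 and q* = 344.
Since 154 > 110, the floor is binding.
At p = 154: qd = 894 - 5·154 = 124 and qs = 5·154 - 206 = 564.
Consumer surplus without the control is ½ · (178.8 - 110) · 344 = 11833.6.
With the floor, consumers buy 124 units at 154, so CS = ½ · (178.8 - 154) · 124 = 1537.6.
Change in consumer surplus = 1537.6 - 11833.6 = -10296.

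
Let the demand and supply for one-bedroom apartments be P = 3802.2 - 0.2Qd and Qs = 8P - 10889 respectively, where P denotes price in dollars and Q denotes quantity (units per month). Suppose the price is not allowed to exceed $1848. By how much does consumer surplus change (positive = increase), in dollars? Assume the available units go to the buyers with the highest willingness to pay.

452994.4

Rearranging demand gives Qd = 19011 - 5P. Equilibrium: 19011 - 5P = 8P - 10889, so 29900 = 13P and P* = 2300, Q* = 7511.
Since 1848 < 2300, the ceiling is binding.
At P = 1848: Qd = 19011 - 5·1848 = 9771 and Qs = 8·1848 - 10889 = 3895.
Consumer surplus without the control is ½ · (3802.2 - 2300) · 7511 = 5641512.1.
With the ceiling, 3895 units are sold at 1848 (assume they go to the highest-value buyers). The demand price at Q = 3895 is 3023.2, so CS = ½ · [(3802.2 - 1848) + (3023.2 - 1848)] · 3895 = 6094506.5.
Change in consumer surplus = 6094506.5 - 5641512.1 = 452994.4.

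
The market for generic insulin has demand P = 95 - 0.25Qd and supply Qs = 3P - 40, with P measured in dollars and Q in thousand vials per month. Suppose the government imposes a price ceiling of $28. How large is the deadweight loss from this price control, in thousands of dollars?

2688

Rearranging demand gives Qd = 380 - 4P. In a free market, 380 - 4P = 3P - 40 gives the equilibrium P* = 60, Q* = 140.
Because the ceiling (28) lies below the market-clearing price, it is binding.
At P = 28: Qd = 380 - 4·28 = 268 and Qs = 3·28 - 40 = 44.
Quantity traded falls to 44. At Q = 44 the demand price is (380 - 44)/4 = 84 and the supply price is (40 + 44)/3 = 28.
Deadweight loss = ½ · (84 - 28) · (140 - 44) = ½ · 56 · 96 = 2688.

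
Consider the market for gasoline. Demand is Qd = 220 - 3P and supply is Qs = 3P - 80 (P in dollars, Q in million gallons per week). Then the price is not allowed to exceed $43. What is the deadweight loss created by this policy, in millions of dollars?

Equilibrium: 220 - 3P = 3P - 80, so 300 = 6P and P* = 50, Q* = 70.
Because the ceiling (43) lies below the market-clearing price, it is binding.
At P = 43: Qd = 220 - 3·43 = 91 and Qs = 3·43 - 80 = 49.
Quantity traded falls to 49. At Q = 49 the demand price is (220 - 49)/3 = 57 and the supply price is (80 + 49)/3 = 43.
Deadweight loss = ½ · (57 - 43) · (70 - 49) = ½ · 14 · 21 = 147.

147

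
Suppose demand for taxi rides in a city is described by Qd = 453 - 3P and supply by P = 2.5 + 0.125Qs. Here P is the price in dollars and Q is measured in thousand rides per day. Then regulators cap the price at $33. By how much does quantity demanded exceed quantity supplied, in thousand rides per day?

Rearranging supply gives Qs = 8P - 20. In a free market, 453 - 3P = 8P - 20 gives the equilibrium P* = 43, Q* = 324.
Since 33 < 43, the ceiling is binding.
At P = 33: Qd = 453 - 3·33 = 354 and Qs = 8·33 - 20 = 244.
Shortage = Qd - Qs = 354 - 244 = 110.

110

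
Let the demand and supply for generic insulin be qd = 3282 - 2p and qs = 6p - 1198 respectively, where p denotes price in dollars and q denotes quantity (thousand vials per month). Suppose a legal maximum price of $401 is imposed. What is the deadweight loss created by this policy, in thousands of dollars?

Equilibrium: 3282 - 2p = 6p - 1198, so 4480 = 8p and p* = 560, q* = 2162.
Because the ceiling (401) lies below the market-clearing price, it is binding.
At p = 401: qd = 3282 - 2·401 = 2480 and qs = 6·401 - 1198 = 1208.
Quantity traded falls to 1208. At q = 1208 the demand price is (3282 - 1208)/2 = 1037 and the supply price is (1198 + 1208)/6 = 401.
Deadweight loss = ½ · (1037 - 401) · (2162 - 1208) = ½ · 636 · 954 = 303372.

303372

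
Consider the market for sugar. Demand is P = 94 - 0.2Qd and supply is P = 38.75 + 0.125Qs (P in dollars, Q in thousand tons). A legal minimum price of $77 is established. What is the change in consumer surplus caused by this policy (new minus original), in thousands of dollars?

-2167.5

Rearranging demand gives Qd = 470 - 5P; rearranging supply gives Qs = 8P - 310. Setting quantity demanded equal to quantity supplied, 470 - 5P = 8P - 310, gives P* = 60 and Q* = 170.
The floor of 77 is above the equilibrium price 60, so it binds.
At P = 77: Qd = 470 - 5·77 = 85 and Qs = 8·77 - 310 = 306.
Consumer surplus without the control is ½ · (94 - 60) · 170 = 2890.
With the floor, consumers buy 85 units at 77, so CS = ½ · (94 - 77) · 85 = 722.5.
Change in consumer surplus = 722.5 - 2890 = -2167.5.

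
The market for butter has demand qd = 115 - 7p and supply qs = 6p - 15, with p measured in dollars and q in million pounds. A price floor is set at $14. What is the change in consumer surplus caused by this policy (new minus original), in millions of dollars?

-124

In a free market, 115 - 7p = 6p - 15 gives the equilibrium p* = 10, q* = 45.
Because the floor (14) lies above the market-clearing price, it is binding.
At p = 14: qd = 115 - 7·14 = 17 and qs = 6·14 - 15 = 69.
Consumer surplus without the control is ½ · (115/7 - 10) · 45 = 2025/14.
With the floor, consumers buy 17 units at 14, so CS = ½ · (115/7 - 14) · 17 = 289/14.
Change in consumer surplus = 289/14 - 2025/14 = -124.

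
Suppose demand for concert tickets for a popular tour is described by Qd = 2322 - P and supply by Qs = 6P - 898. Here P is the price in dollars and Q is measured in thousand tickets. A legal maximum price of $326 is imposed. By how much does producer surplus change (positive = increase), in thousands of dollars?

-195640

Without the control the market clears where 2322 - P = 6P - 898, i.e. P* = 460 and Q* = 1862.
Since 326 < 460, the ceiling is binding.
At P = 326: Qd = 2322 - 326 = 1996 and Qs = 6·326 - 898 = 1058.
Producer surplus without the control is ½ · (460 - 449/3) · 1862 = 866761/3.
With the ceiling, producers sell 1058 units at 326, so PS = ½ · (326 - 449/3) · 1058 = 279841/3.
Change in producer surplus = 279841/3 - 866761/3 = -195640.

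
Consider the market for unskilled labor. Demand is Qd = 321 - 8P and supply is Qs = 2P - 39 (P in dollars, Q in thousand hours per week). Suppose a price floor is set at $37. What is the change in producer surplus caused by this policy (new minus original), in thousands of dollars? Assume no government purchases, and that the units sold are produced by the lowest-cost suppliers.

9

Without the control the market clears where 321 - 8P = 2P - 39, i.e. P* = 36 and Q* = 33.
Because the floor (37) lies above the market-clearing price, it is binding.
At P = 37: Qd = 321 - 8·37 = 25 and Qs = 2·37 - 39 = 35.
Producer surplus without the control is ½ · (36 - 19.5) · 33 = 272.25.
With the floor, 25 units are sold at 37. The supply price at Q = 25 is 32, so PS = ½ · [(37 - 19.5) + (37 - 32)] · 25 = 281.25.
Change in producer surplus = 281.25 - 272.25 = 9.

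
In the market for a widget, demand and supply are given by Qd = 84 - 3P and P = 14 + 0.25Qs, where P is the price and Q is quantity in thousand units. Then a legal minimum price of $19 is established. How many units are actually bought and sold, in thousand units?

24

Rearranging supply gives Qs = 4P - 56. In a free market, 84 - 3P = 4P - 56 gives the equilibrium P* = 20, Q* = 24.
Since 19 is below P* = 20, the floor does not bind and the free-market outcome prevails.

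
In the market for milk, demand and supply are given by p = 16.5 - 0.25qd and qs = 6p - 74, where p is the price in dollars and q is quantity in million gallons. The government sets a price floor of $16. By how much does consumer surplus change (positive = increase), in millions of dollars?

-12

Rearranging demand gives qd = 66 - 4p. Equilibrium: 66 - 4p = 6p - 74, so 140 = 10p and p* = 14, q* = 10.
Since 16 > 14, the floor is binding.
At p = 16: qd = 66 - 4·16 = 2 and qs = 6·16 - 74 = 22.
Consumer surplus without the control is ½ · (16.5 - 14) · 10 = 12.5.
With the floor, consumers buy 2 units at 16, so CS = ½ · (16.5 - 16) · 2 = 0.5.
Change in consumer surplus = 0.5 - 12.5 = -12.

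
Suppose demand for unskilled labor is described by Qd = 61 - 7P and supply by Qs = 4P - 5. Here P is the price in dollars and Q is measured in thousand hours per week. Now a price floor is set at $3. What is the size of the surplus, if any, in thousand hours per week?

0

In a free market, 61 - 7P = 4P - 5 gives the equilibrium P* = 6, Q* = 19.
The floor of 3 is below the equilibrium price 6, so it is not binding; the market clears at P* = 6, Q* = 19.
Since the control does not bind, there is no surplus.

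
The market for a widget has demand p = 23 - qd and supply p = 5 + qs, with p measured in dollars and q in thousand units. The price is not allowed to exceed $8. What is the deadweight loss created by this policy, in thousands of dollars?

Rearranging demand gives qd = 23 - p; rearranging supply gives qs = p - 5. Without the control the market clears where 23 - p = p - 5, i.e. p* = 14 and q* = 9.
Since 8 < 14, the ceiling is binding.
At p = 8: qd = 23 - 8 = 15 and qs = 8 - 5 = 3.
Quantity traded falls to 3. At q = 3 the demand price is 23 - 3 = 20 and the supply price is 5 + 3 = 8.
Deadweight loss = ½ · (20 - 8) · (9 - 3) = ½ · 12 · 6 = 36.

36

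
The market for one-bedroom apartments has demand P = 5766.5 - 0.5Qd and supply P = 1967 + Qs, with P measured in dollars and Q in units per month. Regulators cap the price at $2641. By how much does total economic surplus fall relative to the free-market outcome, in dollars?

2591910.75

Rearranging demand gives Qd = 11533 - 2P; rearranging supply gives Qs = P - 1967. Without the control the market clears where 11533 - 2P = P - 1967, i.e. P* = 4500 and Q* = 2533.
Because the ceiling (2641) lies below the market-clearing price, it is binding.
At P = 2641: Qd = 11533 - 2·2641 = 6251 and Qs = 2641 - 1967 = 674.
Quantity traded falls to 674. At Q = 674 the demand price is (11533 - 674)/2 = 5429.5 and the supply price is 1967 + 674 = 2641.
Deadweight loss = ½ · (5429.5 - 2641) · (2533 - 674) = ½ · 2788.5 · 1859 = 2591910.75.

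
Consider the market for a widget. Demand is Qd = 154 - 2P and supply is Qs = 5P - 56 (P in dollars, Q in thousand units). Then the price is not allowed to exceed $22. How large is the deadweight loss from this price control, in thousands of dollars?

Without the control the market clears where 154 - 2P = 5P - 56, i.e. P* = 30 and Q* = 94.
Since 22 < 30, the ceiling is binding.
At P = 22: Qd = 154 - 2·22 = 110 and Qs = 5·22 - 56 = 54.
Quantity traded falls to 54. At Q = 54 the demand price is (154 - 54)/2 = 50 and the supply price is (56 + 54)/5 = 22.
Deadweight loss = ½ · (50 - 22) · (94 - 54) = ½ · 28 · 40 = 560.

560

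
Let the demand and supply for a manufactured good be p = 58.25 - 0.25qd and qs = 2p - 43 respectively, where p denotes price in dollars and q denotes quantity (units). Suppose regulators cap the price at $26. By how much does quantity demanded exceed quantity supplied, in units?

Rearranging demand gives qd = 233 - 4p. Setting quantity demanded equal to quantity supplied, 233 - 4p = 2p - 43, gives p* = 46 and q* = 49.
Because the ceiling (26) lies below the market-clearing price, it is binding.
At p = 26: qd = 233 - 4·26 = 129 and qs = 2·26 - 43 = 9.
Shortage = qd - qs = 129 - 9 = 120.

120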